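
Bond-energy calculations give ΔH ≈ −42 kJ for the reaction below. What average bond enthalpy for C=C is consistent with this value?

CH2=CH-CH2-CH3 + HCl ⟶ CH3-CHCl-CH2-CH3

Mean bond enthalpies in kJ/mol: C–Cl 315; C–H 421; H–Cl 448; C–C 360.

D(C=C) ≈ 606 kJ/mol

Let D be the C=C bond energy.
Σ(broken) = 2×360 + 8×421 + 1×D + 1×448 = 4536 + D
Σ(formed) = 3×360 + 1×315 + 9×421 = 5184
ΔH = Σ(broken) − Σ(formed) = (4536 + D) − (5184) = −648 + D
Setting this equal to −42 kJ gives D = 606 kJ/mol.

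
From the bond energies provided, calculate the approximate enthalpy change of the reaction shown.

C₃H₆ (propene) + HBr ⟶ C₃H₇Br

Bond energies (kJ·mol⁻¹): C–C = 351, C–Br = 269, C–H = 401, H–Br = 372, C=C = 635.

Bonds broken (reactants):
  C–C: 1 × 351 = 351
  C–H: 6 × 401 = 2406
  C=C: 1 × 635 = 635
  H–Br: 1 × 372 = 372
  Σ(broken) = 3764 kJ
Bonds formed (products):
  C–Br: 1 × 269 = 269
  C–C: 2 × 351 = 702
  C–H: 7 × 401 = 2807
  Σ(formed) = 3778 kJ
ΔH = Σ(broken) − Σ(formed) = 3764 − 3778 = −14 kJ

ΔH ≈ −14 kJ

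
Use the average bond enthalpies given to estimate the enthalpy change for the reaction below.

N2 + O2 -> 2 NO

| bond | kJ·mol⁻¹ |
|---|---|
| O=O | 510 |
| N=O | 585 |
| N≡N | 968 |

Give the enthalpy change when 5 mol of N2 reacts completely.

ΔH = +1540 kJ

Bonds broken (reactants):
  N≡N: 1 × 968 = 968
  O=O: 1 × 510 = 510
  Σ(broken) = 1478 kJ
Bonds formed (products):
  N=O: 2 × 585 = 1170
  Σ(formed) = 1170 kJ
ΔH = Σ(broken) − Σ(formed) = 1478 − 1170 = +308 kJ
For 5× the reaction as written: 5 × (+308) = +1540 kJ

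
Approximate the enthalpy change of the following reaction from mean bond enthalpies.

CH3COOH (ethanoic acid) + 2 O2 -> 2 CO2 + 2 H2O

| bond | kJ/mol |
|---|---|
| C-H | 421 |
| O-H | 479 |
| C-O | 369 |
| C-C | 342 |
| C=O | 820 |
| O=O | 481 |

Bonds broken (reactants):
  C-C: 1 × 342 = 342
  C-H: 3 × 421 = 1263
  C-O: 1 × 369 = 369
  C=O: 1 × 820 = 820
  O-H: 1 × 479 = 479
  O=O: 2 × 481 = 962
  Σ(broken) = 4235 kJ
Bonds formed (products):
  C=O: 4 × 820 = 3280
  O-H: 4 × 479 = 1916
  Σ(formed) = 5196 kJ
ΔH = Σ(broken) − Σ(formed) = 4235 − 5196 = −961 kJ

ΔH ≈ −961 kJ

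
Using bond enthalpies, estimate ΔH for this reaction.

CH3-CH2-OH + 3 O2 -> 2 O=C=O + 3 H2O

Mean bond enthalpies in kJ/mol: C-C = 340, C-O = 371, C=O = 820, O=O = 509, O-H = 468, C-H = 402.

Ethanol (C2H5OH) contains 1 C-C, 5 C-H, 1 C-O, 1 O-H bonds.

ΔH ≈ −1372 kJ

Bonds broken (reactants):
  C-C: 1 × 340 = 340
  C-H: 5 × 402 = 2010
  C-O: 1 × 371 = 371
  O-H: 1 × 468 = 468
  O=O: 3 × 509 = 1527
  Σ(broken) = 4716 kJ
Bonds formed (products):
  C=O: 4 × 820 = 3280
  O-H: 6 × 468 = 2808
  Σ(formed) = 6088 kJ
ΔH = Σ(broken) − Σ(formed) = 4716 − 6088 = −1372 kJ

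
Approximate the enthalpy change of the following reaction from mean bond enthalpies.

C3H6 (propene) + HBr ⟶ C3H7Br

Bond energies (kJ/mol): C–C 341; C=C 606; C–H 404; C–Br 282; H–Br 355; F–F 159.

Bonds broken (reactants):
  C–C: 1 × 341 = 341
  C–H: 6 × 404 = 2424
  C=C: 1 × 606 = 606
  H–Br: 1 × 355 = 355
  Σ(broken) = 3726 kJ
Bonds formed (products):
  C–Br: 1 × 282 = 282
  C–C: 2 × 341 = 682
  C–H: 7 × 404 = 2828
  Σ(formed) = 3792 kJ
ΔH = Σ(broken) − Σ(formed) = 3726 − 3792 = −66 kJ

ΔH ≈ −66 kJ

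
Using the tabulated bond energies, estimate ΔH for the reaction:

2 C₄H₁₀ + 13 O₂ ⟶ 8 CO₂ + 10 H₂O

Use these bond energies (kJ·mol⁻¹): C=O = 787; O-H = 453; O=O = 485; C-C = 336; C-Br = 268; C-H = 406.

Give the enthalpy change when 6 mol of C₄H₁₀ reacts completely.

ΔH = −15633 kJ

Bonds broken (reactants):
  C-C: 6 × 336 = 2016
  C-H: 20 × 406 = 8120
  O=O: 13 × 485 = 6305
  Σ(broken) = 16441 kJ
Bonds formed (products):
  C=O: 16 × 787 = 12592
  O-H: 20 × 453 = 9060
  Σ(formed) = 21652 kJ
ΔH = Σ(broken) − Σ(formed) = 16441 − 21652 = −5211 kJ
For 3× the reaction as written: 3 × (−5211) = −15633 kJ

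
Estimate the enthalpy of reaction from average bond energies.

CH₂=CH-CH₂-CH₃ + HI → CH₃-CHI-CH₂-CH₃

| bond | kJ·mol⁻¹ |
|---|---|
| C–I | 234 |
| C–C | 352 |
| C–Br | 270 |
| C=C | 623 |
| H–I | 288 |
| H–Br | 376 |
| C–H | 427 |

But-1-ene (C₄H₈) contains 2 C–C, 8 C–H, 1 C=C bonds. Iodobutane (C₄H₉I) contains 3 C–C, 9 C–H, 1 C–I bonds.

Bonds broken (reactants):
  C–C: 2 × 352 = 704
  C–H: 8 × 427 = 3416
  C=C: 1 × 623 = 623
  H–I: 1 × 288 = 288
  Σ(broken) = 5031 kJ
Bonds formed (products):
  C–C: 3 × 352 = 1056
  C–H: 9 × 427 = 3843
  C–I: 1 × 234 = 234
  Σ(formed) = 5133 kJ
ΔH = Σ(broken) − Σ(formed) = 5031 − 5133 = −102 kJ

ΔH ≈ −102 kJ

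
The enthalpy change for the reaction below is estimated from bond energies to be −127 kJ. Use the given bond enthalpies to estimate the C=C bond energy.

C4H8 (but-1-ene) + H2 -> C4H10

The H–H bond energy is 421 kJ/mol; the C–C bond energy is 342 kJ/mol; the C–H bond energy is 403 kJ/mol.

D(C=C) ≈ 600 kJ/mol

Let D be the C=C bond energy.
Σ(broken) = 2×342 + 8×403 + 1×D + 1×421 = 4329 + D
Σ(formed) = 3×342 + 10×403 = 5056
ΔH = Σ(broken) − Σ(formed) = (4329 + D) − (5056) = −727 + D
Setting this equal to −127 kJ gives D = 600 kJ/mol.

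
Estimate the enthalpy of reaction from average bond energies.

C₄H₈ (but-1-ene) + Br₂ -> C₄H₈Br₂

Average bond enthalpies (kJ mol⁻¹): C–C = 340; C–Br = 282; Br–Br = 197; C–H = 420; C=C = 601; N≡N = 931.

ΔH ≈ −106 kJ

Bonds broken (reactants):
  Br–Br: 1 × 197 = 197
  C–C: 2 × 340 = 680
  C–H: 8 × 420 = 3360
  C=C: 1 × 601 = 601
  Σ(broken) = 4838 kJ
Bonds formed (products):
  C–Br: 2 × 282 = 564
  C–C: 3 × 340 = 1020
  C–H: 8 × 420 = 3360
  Σ(formed) = 4944 kJ
ΔH = Σ(broken) − Σ(formed) = 4838 − 4944 = −106 kJ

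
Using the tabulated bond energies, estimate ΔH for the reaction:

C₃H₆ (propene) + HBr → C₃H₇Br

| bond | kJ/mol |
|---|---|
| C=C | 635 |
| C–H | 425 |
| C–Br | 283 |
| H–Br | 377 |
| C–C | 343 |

ΔH ≈ −39 kJ

Bonds broken (reactants):
  C–C: 1 × 343 = 343
  C–H: 6 × 425 = 2550
  C=C: 1 × 635 = 635
  H–Br: 1 × 377 = 377
  Σ(broken) = 3905 kJ
Bonds formed (products):
  C–Br: 1 × 283 = 283
  C–C: 2 × 343 = 686
  C–H: 7 × 425 = 2975
  Σ(formed) = 3944 kJ
ΔH = Σ(broken) − Σ(formed) = 3905 − 3944 = −39 kJ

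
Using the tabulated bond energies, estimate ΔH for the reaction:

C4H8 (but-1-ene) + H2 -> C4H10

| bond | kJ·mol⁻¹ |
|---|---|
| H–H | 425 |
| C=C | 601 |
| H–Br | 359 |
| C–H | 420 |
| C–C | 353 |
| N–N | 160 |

ΔH ≈ −167 kJ

Bonds broken (reactants):
  C–C: 2 × 353 = 706
  C–H: 8 × 420 = 3360
  C=C: 1 × 601 = 601
  H–H: 1 × 425 = 425
  Σ(broken) = 5092 kJ
Bonds formed (products):
  C–C: 3 × 353 = 1059
  C–H: 10 × 420 = 4200
  Σ(formed) = 5259 kJ
ΔH = Σ(broken) − Σ(formed) = 5092 − 5259 = −167 kJ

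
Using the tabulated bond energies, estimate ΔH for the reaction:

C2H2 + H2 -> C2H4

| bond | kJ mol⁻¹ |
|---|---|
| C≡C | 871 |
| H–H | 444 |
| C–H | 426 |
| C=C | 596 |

Bonds broken (reactants):
  C≡C: 1 × 871 = 871
  C–H: 2 × 426 = 852
  H–H: 1 × 444 = 444
  Σ(broken) = 2167 kJ
Bonds formed (products):
  C–H: 4 × 426 = 1704
  C=C: 1 × 596 = 596
  Σ(formed) = 2300 kJ
ΔH = Σ(broken) − Σ(formed) = 2167 − 2300 = −133 kJ

ΔH ≈ −133 kJ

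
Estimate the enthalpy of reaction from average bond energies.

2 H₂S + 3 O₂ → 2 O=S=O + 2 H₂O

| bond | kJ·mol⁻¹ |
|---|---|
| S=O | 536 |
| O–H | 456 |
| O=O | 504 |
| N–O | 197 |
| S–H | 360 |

ΔH ≈ −1016 kJ

Bonds broken (reactants):
  O=O: 3 × 504 = 1512
  S–H: 4 × 360 = 1440
  Σ(broken) = 2952 kJ
Bonds formed (products):
  O–H: 4 × 456 = 1824
  S=O: 4 × 536 = 2144
  Σ(formed) = 3968 kJ
ΔH = Σ(broken) − Σ(formed) = 2952 − 3968 = −1016 kJ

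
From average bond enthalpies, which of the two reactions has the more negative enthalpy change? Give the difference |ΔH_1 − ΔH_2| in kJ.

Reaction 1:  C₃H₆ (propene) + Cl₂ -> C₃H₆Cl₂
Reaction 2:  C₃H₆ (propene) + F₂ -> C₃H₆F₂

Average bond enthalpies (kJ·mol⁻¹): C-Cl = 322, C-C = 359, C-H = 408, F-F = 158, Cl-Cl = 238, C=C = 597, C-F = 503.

Reaction 1:
  Bonds broken (reactants):
    C-C: 1 × 359 = 359
    C-H: 6 × 408 = 2448
    C=C: 1 × 597 = 597
    Cl-Cl: 1 × 238 = 238
    Σ(broken) = 3642 kJ
  Bonds formed (products):
    C-C: 2 × 359 = 718
    C-Cl: 2 × 322 = 644
    C-H: 6 × 408 = 2448
    Σ(formed) = 3810 kJ
  ΔH_1 = 3642 − 3810 = −168 kJ
Reaction 2:
  Bonds broken (reactants):
    C-C: 1 × 359 = 359
    C-H: 6 × 408 = 2448
    C=C: 1 × 597 = 597
    F-F: 1 × 158 = 158
    Σ(broken) = 3562 kJ
  Bonds formed (products):
    C-C: 2 × 359 = 718
    C-F: 2 × 503 = 1006
    C-H: 6 × 408 = 2448
    Σ(formed) = 4172 kJ
  ΔH_2 = 3562 − 4172 = −610 kJ
ΔH_1 − ΔH_2 = +442 kJ, so reaction 2 has the more negative ΔH; |ΔH_1 − ΔH_2| = 442 kJ.

Reaction 2, by 442 kJ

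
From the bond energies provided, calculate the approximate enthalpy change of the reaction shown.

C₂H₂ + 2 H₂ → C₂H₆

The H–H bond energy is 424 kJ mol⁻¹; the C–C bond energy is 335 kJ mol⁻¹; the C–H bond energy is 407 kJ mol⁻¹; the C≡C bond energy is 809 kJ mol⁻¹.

ΔH ≈ −306 kJ

Bonds broken (reactants):
  C≡C: 1 × 809 = 809
  C–H: 2 × 407 = 814
  H–H: 2 × 424 = 848
  Σ(broken) = 2471 kJ
Bonds formed (products):
  C–C: 1 × 335 = 335
  C–H: 6 × 407 = 2442
  Σ(formed) = 2777 kJ
ΔH = Σ(broken) − Σ(formed) = 2471 − 2777 = −306 kJ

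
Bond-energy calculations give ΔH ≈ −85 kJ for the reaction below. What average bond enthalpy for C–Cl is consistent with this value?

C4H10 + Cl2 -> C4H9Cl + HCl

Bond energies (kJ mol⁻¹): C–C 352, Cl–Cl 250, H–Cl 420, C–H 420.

Let D be the C–Cl bond energy.
Σ(broken) = 3×352 + 10×420 + 1×250 = 5506
Σ(formed) = 3×352 + 1×D + 9×420 + 1×420 = 5256 + D
ΔH = Σ(broken) − Σ(formed) = (5506) − (5256 + D) = +250 − D
Setting this equal to −85 kJ gives D = 335 kJ/mol.

D(C–Cl) ≈ 335 kJ/mol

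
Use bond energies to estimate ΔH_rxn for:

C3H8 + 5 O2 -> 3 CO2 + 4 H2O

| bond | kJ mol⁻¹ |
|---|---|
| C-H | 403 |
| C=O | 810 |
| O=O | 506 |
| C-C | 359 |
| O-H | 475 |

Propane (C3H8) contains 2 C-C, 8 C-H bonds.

ΔH ≈ −2188 kJ

Bonds broken (reactants):
  C-C: 2 × 359 = 718
  C-H: 8 × 403 = 3224
  O=O: 5 × 506 = 2530
  Σ(broken) = 6472 kJ
Bonds formed (products):
  C=O: 6 × 810 = 4860
  O-H: 8 × 475 = 3800
  Σ(formed) = 8660 kJ
ΔH = Σ(broken) − Σ(formed) = 6472 − 8660 = −2188 kJ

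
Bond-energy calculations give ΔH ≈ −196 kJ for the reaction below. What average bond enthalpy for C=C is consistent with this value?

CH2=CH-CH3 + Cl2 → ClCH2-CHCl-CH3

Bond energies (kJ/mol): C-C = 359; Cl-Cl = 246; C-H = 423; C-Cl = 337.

Let D be the C=C bond energy.
Σ(broken) = 1×359 + 6×423 + 1×D + 1×246 = 3143 + D
Σ(formed) = 2×359 + 2×337 + 6×423 = 3930
ΔH = Σ(broken) − Σ(formed) = (3143 + D) − (3930) = −787 + D
Setting this equal to −196 kJ gives D = 591 kJ/mol.

D(C=C) ≈ 591 kJ/mol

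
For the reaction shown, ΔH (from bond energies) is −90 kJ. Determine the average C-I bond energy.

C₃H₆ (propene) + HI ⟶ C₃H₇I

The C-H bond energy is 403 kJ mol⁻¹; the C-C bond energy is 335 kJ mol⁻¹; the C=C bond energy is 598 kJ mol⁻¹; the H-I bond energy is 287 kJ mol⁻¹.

Let D be the C-I bond energy.
Σ(broken) = 1×335 + 6×403 + 1×598 + 1×287 = 3638
Σ(formed) = 2×335 + 7×403 + 1×D = 3491 + D
ΔH = Σ(broken) − Σ(formed) = (3638) − (3491 + D) = +147 − D
Setting this equal to −90 kJ gives D = 237 kJ/mol.

D(C-I) ≈ 237 kJ/mol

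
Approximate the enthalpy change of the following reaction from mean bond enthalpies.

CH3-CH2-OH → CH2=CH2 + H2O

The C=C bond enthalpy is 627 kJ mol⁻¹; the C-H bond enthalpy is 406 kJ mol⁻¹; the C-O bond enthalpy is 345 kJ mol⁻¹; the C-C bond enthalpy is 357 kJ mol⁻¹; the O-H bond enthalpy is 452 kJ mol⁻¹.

ΔH ≈ +29 kJ

Bonds broken (reactants):
  C-C: 1 × 357 = 357
  C-H: 5 × 406 = 2030
  C-O: 1 × 345 = 345
  O-H: 1 × 452 = 452
  Σ(broken) = 3184 kJ
Bonds formed (products):
  C-H: 4 × 406 = 1624
  C=C: 1 × 627 = 627
  O-H: 2 × 452 = 904
  Σ(formed) = 3155 kJ
ΔH = Σ(broken) − Σ(formed) = 3184 − 3155 = +29 kJ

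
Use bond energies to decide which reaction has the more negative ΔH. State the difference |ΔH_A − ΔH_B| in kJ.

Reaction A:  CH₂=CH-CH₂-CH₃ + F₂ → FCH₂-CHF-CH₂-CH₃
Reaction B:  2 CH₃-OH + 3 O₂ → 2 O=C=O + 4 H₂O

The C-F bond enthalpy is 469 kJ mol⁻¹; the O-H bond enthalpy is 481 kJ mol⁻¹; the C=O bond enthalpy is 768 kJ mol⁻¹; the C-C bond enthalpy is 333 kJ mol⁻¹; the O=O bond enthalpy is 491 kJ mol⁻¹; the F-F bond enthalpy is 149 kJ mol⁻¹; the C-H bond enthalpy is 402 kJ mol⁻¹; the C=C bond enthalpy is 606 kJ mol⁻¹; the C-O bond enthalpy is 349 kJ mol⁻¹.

Reaction A:
  Bonds broken (reactants):
    C-C: 2 × 333 = 666
    C-H: 8 × 402 = 3216
    C=C: 1 × 606 = 606
    F-F: 1 × 149 = 149
    Σ(broken) = 4637 kJ
  Bonds formed (products):
    C-C: 3 × 333 = 999
    C-F: 2 × 469 = 938
    C-H: 8 × 402 = 3216
    Σ(formed) = 5153 kJ
  ΔH_A = 4637 − 5153 = −516 kJ
Reaction B:
  Bonds broken (reactants):
    C-H: 6 × 402 = 2412
    C-O: 2 × 349 = 698
    O-H: 2 × 481 = 962
    O=O: 3 × 491 = 1473
    Σ(broken) = 5545 kJ
  Bonds formed (products):
    C=O: 4 × 768 = 3072
    O-H: 8 × 481 = 3848
    Σ(formed) = 6920 kJ
  ΔH_B = 5545 − 6920 = −1375 kJ
ΔH_A − ΔH_B = +859 kJ, so reaction B has the more negative ΔH; |ΔH_A − ΔH_B| = 859 kJ.

Reaction B, by 859 kJ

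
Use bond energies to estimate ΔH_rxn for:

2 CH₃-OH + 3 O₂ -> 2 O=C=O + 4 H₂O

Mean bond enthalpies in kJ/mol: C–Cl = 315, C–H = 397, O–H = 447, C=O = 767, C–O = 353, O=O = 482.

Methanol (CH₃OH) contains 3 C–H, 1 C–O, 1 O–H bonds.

Bonds broken (reactants):
  C–H: 6 × 397 = 2382
  C–O: 2 × 353 = 706
  O–H: 2 × 447 = 894
  O=O: 3 × 482 = 1446
  Σ(broken) = 5428 kJ
Bonds formed (products):
  C=O: 4 × 767 = 3068
  O–H: 8 × 447 = 3576
  Σ(formed) = 6644 kJ
ΔH = Σ(broken) − Σ(formed) = 5428 − 6644 = −1216 kJ

ΔH ≈ −1216 kJ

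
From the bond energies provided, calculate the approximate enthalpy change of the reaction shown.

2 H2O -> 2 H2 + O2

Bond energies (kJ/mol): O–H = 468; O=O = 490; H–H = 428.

Bonds broken (reactants):
  O–H: 4 × 468 = 1872
  Σ(broken) = 1872 kJ
Bonds formed (products):
  H–H: 2 × 428 = 856
  O=O: 1 × 490 = 490
  Σ(formed) = 1346 kJ
ΔH = Σ(broken) − Σ(formed) = 1872 − 1346 = +526 kJ

ΔH ≈ +526 kJ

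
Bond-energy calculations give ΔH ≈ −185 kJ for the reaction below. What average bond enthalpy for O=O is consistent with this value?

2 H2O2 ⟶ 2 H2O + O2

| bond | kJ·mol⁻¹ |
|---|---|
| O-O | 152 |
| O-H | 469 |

D(O=O) ≈ 489 kJ/mol

Let D be the O=O bond energy.
Σ(broken) = 4×469 + 2×152 = 2180
Σ(formed) = 4×469 + 1×D = 1876 + D
ΔH = Σ(broken) − Σ(formed) = (2180) − (1876 + D) = +304 − D
Setting this equal to −185 kJ gives D = 489 kJ/mol.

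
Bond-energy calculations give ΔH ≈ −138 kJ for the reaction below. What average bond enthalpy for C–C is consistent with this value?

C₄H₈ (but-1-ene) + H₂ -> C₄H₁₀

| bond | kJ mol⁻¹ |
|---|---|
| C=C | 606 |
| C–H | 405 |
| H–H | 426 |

Let D be the C–C bond energy.
Σ(broken) = 2×D + 8×405 + 1×606 + 1×426 = 4272 + 2D
Σ(formed) = 3×D + 10×405 = 4050 + 3D
ΔH = Σ(broken) − Σ(formed) = (4272 + 2D) − (4050 + 3D) = +222 − D
Setting this equal to −138 kJ gives D = 360 kJ/mol.

D(C–C) ≈ 360 kJ/mol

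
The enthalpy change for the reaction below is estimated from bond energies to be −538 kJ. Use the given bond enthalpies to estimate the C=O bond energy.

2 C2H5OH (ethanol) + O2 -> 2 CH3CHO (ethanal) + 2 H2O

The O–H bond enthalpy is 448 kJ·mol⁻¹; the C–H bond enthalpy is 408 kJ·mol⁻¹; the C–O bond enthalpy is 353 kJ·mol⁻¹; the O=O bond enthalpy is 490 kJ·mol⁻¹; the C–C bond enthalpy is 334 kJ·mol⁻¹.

D(C=O) ≈ 827 kJ/mol

Let D be the C=O bond energy.
Σ(broken) = 2×334 + 10×408 + 2×353 + 2×448 + 1×490 = 6840
Σ(formed) = 2×334 + 8×408 + 2×D + 4×448 = 5724 + 2D
ΔH = Σ(broken) − Σ(formed) = (6840) − (5724 + 2D) = +1116 − 2D
Setting this equal to −538 kJ gives 2D = 1654, so D = 827 kJ/mol.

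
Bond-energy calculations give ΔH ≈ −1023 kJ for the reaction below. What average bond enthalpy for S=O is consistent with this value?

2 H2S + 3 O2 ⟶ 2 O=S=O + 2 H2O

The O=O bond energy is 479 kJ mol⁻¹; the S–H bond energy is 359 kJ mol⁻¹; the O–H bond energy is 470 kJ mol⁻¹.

Let D be the S=O bond energy.
Σ(broken) = 3×479 + 4×359 = 2873
Σ(formed) = 4×470 + 4×D = 1880 + 4D
ΔH = Σ(broken) − Σ(formed) = (2873) − (1880 + 4D) = +993 − 4D
Setting this equal to −1023 kJ gives 4D = 2016, so D = 504 kJ/mol.

D(S=O) ≈ 504 kJ/mol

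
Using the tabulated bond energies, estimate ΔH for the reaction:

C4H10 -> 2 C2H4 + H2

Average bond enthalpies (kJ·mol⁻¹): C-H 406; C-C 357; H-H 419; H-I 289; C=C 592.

Bonds broken (reactants):
  C-C: 3 × 357 = 1071
  C-H: 10 × 406 = 4060
  Σ(broken) = 5131 kJ
Bonds formed (products):
  C-H: 8 × 406 = 3248
  C=C: 2 × 592 = 1184
  H-H: 1 × 419 = 419
  Σ(formed) = 4851 kJ
ΔH = Σ(broken) − Σ(formed) = 5131 − 4851 = +280 kJ

ΔH ≈ +280 kJ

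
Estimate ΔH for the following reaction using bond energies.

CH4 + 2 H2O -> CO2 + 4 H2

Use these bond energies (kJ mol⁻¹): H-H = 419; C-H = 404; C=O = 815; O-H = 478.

Bonds broken (reactants):
  C-H: 4 × 404 = 1616
  O-H: 4 × 478 = 1912
  Σ(broken) = 3528 kJ
Bonds formed (products):
  C=O: 2 × 815 = 1630
  H-H: 4 × 419 = 1676
  Σ(formed) = 3306 kJ
ΔH = Σ(broken) − Σ(formed) = 3528 − 3306 = +222 kJ

ΔH ≈ +222 kJ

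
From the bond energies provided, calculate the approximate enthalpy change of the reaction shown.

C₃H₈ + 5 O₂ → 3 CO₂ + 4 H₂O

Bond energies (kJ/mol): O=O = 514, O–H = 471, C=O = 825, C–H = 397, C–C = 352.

ΔH ≈ −2268 kJ

Bonds broken (reactants):
  C–C: 2 × 352 = 704
  C–H: 8 × 397 = 3176
  O=O: 5 × 514 = 2570
  Σ(broken) = 6450 kJ
Bonds formed (products):
  C=O: 6 × 825 = 4950
  O–H: 8 × 471 = 3768
  Σ(formed) = 8718 kJ
ΔH = Σ(broken) − Σ(formed) = 6450 − 8718 = −2268 kJ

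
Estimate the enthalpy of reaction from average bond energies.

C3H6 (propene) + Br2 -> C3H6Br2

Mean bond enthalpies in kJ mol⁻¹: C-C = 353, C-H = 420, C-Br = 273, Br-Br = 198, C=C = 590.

ΔH ≈ −111 kJ

Bonds broken (reactants):
  Br-Br: 1 × 198 = 198
  C-C: 1 × 353 = 353
  C-H: 6 × 420 = 2520
  C=C: 1 × 590 = 590
  Σ(broken) = 3661 kJ
Bonds formed (products):
  C-Br: 2 × 273 = 546
  C-C: 2 × 353 = 706
  C-H: 6 × 420 = 2520
  Σ(formed) = 3772 kJ
ΔH = Σ(broken) − Σ(formed) = 3661 − 3772 = −111 kJ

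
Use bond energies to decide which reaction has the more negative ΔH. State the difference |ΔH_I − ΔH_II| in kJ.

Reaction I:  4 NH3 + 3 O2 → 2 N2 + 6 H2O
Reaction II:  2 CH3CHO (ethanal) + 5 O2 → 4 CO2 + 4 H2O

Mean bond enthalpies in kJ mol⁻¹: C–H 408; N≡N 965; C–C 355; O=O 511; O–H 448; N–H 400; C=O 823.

Reaction II, by 1020 kJ

Reaction I:
  Bonds broken (reactants):
    N–H: 12 × 400 = 4800
    O=O: 3 × 511 = 1533
    Σ(broken) = 6333 kJ
  Bonds formed (products):
    N≡N: 2 × 965 = 1930
    O–H: 12 × 448 = 5376
    Σ(formed) = 7306 kJ
  ΔH_I = 6333 − 7306 = −973 kJ
Reaction II:
  Bonds broken (reactants):
    C–C: 2 × 355 = 710
    C–H: 8 × 408 = 3264
    C=O: 2 × 823 = 1646
    O=O: 5 × 511 = 2555
    Σ(broken) = 8175 kJ
  Bonds formed (products):
    C=O: 8 × 823 = 6584
    O–H: 8 × 448 = 3584
    Σ(formed) = 10168 kJ
  ΔH_II = 8175 − 10168 = −1993 kJ
ΔH_I − ΔH_II = +1020 kJ, so reaction II has the more negative ΔH; |ΔH_I − ΔH_II| = 1020 kJ.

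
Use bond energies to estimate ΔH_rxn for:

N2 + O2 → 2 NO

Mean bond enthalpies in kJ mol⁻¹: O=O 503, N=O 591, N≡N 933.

Bonds broken (reactants):
  N≡N: 1 × 933 = 933
  O=O: 1 × 503 = 503
  Σ(broken) = 1436 kJ
Bonds formed (products):
  N=O: 2 × 591 = 1182
  Σ(formed) = 1182 kJ
ΔH = Σ(broken) − Σ(formed) = 1436 − 1182 = +254 kJ

ΔH ≈ +254 kJ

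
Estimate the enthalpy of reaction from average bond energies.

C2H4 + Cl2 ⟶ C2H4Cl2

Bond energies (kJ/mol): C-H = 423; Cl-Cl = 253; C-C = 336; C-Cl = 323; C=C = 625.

Bonds broken (reactants):
  C-H: 4 × 423 = 1692
  C=C: 1 × 625 = 625
  Cl-Cl: 1 × 253 = 253
  Σ(broken) = 2570 kJ
Bonds formed (products):
  C-C: 1 × 336 = 336
  C-Cl: 2 × 323 = 646
  C-H: 4 × 423 = 1692
  Σ(formed) = 2674 kJ
ΔH = Σ(broken) − Σ(formed) = 2570 − 2674 = −104 kJ

ΔH ≈ −104 kJ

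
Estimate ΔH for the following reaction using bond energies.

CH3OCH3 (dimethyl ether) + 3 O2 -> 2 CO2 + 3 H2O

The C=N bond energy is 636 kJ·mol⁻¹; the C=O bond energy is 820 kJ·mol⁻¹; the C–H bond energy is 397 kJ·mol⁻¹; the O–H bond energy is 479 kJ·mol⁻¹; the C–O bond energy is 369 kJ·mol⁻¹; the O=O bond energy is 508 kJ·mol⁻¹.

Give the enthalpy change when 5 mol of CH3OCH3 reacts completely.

Bonds broken (reactants):
  C–H: 6 × 397 = 2382
  C–O: 2 × 369 = 738
  O=O: 3 × 508 = 1524
  Σ(broken) = 4644 kJ
Bonds formed (products):
  C=O: 4 × 820 = 3280
  O–H: 6 × 479 = 2874
  Σ(formed) = 6154 kJ
ΔH = Σ(broken) − Σ(formed) = 4644 − 6154 = −1510 kJ
For 5× the reaction as written: 5 × (−1510) = −7550 kJ

ΔH = −7550 kJ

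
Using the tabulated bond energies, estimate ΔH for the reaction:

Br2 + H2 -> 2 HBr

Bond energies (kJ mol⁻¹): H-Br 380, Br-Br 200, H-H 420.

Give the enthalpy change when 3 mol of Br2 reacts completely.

ΔH = −420 kJ

Bonds broken (reactants):
  Br-Br: 1 × 200 = 200
  H-H: 1 × 420 = 420
  Σ(broken) = 620 kJ
Bonds formed (products):
  H-Br: 2 × 380 = 760
  Σ(formed) = 760 kJ
ΔH = Σ(broken) − Σ(formed) = 620 − 760 = −140 kJ
For 3× the reaction as written: 3 × (−140) = −420 kJ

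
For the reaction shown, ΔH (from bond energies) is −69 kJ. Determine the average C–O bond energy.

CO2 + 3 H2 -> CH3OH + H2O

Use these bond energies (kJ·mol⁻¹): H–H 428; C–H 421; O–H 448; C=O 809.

D(C–O) ≈ 364 kJ/mol

Let D be the C–O bond energy.
Σ(broken) = 2×809 + 3×428 = 2902
Σ(formed) = 3×421 + 1×D + 3×448 = 2607 + D
ΔH = Σ(broken) − Σ(formed) = (2902) − (2607 + D) = +295 − D
Setting this equal to −69 kJ gives D = 364 kJ/mol.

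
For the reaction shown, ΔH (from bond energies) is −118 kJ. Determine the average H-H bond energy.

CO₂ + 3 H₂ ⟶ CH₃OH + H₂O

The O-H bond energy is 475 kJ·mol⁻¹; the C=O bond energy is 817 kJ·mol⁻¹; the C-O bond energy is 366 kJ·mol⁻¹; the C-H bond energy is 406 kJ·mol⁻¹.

Let D be the H-H bond energy.
Σ(broken) = 2×817 + 3×D = 1634 + 3D
Σ(formed) = 3×406 + 1×366 + 3×475 = 3009
ΔH = Σ(broken) − Σ(formed) = (1634 + 3D) − (3009) = −1375 + 3D
Setting this equal to −118 kJ gives 3D = 1257, so D = 419 kJ/mol.

D(H-H) ≈ 419 kJ/mol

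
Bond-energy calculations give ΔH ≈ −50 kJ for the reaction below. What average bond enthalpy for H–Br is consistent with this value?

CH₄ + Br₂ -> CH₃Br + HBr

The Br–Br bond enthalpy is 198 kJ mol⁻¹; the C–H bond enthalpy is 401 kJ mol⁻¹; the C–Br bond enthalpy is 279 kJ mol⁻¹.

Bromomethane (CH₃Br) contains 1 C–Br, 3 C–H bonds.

D(H–Br) ≈ 370 kJ/mol

Let D be the H–Br bond energy.
Σ(broken) = 1×198 + 4×401 = 1802
Σ(formed) = 1×279 + 3×401 + 1×D = 1482 + D
ΔH = Σ(broken) − Σ(formed) = (1802) − (1482 + D) = +320 − D
Setting this equal to −50 kJ gives D = 370 kJ/mol.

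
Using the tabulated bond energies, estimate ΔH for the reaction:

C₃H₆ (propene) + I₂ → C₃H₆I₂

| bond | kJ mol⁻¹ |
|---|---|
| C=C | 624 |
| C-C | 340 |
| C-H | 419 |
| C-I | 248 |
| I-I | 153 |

Bonds broken (reactants):
  C-C: 1 × 340 = 340
  C-H: 6 × 419 = 2514
  C=C: 1 × 624 = 624
  I-I: 1 × 153 = 153
  Σ(broken) = 3631 kJ
Bonds formed (products):
  C-C: 2 × 340 = 680
  C-H: 6 × 419 = 2514
  C-I: 2 × 248 = 496
  Σ(formed) = 3690 kJ
ΔH = Σ(broken) − Σ(formed) = 3631 − 3690 = −59 kJ

ΔH ≈ −59 kJ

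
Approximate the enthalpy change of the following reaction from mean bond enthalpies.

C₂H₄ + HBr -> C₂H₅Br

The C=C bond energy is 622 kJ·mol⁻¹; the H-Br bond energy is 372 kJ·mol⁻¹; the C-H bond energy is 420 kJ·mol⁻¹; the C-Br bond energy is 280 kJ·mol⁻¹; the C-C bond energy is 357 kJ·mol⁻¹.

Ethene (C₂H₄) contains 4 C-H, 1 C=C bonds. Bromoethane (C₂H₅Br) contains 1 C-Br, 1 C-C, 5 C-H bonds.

ΔH ≈ −63 kJ

Bonds broken (reactants):
  C-H: 4 × 420 = 1680
  C=C: 1 × 622 = 622
  H-Br: 1 × 372 = 372
  Σ(broken) = 2674 kJ
Bonds formed (products):
  C-Br: 1 × 280 = 280
  C-C: 1 × 357 = 357
  C-H: 5 × 420 = 2100
  Σ(formed) = 2737 kJ
ΔH = Σ(broken) − Σ(formed) = 2674 − 2737 = −63 kJ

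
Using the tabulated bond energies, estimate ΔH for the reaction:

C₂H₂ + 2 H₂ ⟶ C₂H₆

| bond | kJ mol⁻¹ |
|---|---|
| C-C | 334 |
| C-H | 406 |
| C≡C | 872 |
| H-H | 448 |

ΔH ≈ −190 kJ

Bonds broken (reactants):
  C≡C: 1 × 872 = 872
  C-H: 2 × 406 = 812
  H-H: 2 × 448 = 896
  Σ(broken) = 2580 kJ
Bonds formed (products):
  C-C: 1 × 334 = 334
  C-H: 6 × 406 = 2436
  Σ(formed) = 2770 kJ
ΔH = Σ(broken) − Σ(formed) = 2580 − 2770 = −190 kJ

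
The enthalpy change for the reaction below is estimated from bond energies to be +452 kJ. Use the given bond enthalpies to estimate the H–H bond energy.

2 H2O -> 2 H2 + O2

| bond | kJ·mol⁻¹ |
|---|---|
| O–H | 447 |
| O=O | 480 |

Let D be the H–H bond energy.
Σ(broken) = 4×447 = 1788
Σ(formed) = 2×D + 1×480 = 480 + 2D
ΔH = Σ(broken) − Σ(formed) = (1788) − (480 + 2D) = +1308 − 2D
Setting this equal to +452 kJ gives 2D = 856, so D = 428 kJ/mol.

D(H–H) ≈ 428 kJ/mol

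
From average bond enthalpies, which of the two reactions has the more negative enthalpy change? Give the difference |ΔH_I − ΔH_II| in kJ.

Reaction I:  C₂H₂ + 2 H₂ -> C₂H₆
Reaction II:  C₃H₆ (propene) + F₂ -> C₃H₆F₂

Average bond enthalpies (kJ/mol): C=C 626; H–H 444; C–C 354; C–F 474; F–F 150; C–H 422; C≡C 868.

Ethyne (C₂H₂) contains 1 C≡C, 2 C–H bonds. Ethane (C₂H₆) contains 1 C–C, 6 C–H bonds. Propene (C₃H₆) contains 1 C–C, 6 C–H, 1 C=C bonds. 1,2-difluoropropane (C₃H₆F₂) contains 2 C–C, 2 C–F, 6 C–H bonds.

Reaction II, by 240 kJ

Reaction I:
  Bonds broken (reactants):
    C≡C: 1 × 868 = 868
    C–H: 2 × 422 = 844
    H–H: 2 × 444 = 888
    Σ(broken) = 2600 kJ
  Bonds formed (products):
    C–C: 1 × 354 = 354
    C–H: 6 × 422 = 2532
    Σ(formed) = 2886 kJ
  ΔH_I = 2600 − 2886 = −286 kJ
Reaction II:
  Bonds broken (reactants):
    C–C: 1 × 354 = 354
    C–H: 6 × 422 = 2532
    C=C: 1 × 626 = 626
    F–F: 1 × 150 = 150
    Σ(broken) = 3662 kJ
  Bonds formed (products):
    C–C: 2 × 354 = 708
    C–F: 2 × 474 = 948
    C–H: 6 × 422 = 2532
    Σ(formed) = 4188 kJ
  ΔH_II = 3662 − 4188 = −526 kJ
ΔH_I − ΔH_II = +240 kJ, so reaction II has the more negative ΔH; |ΔH_I − ΔH_II| = 240 kJ.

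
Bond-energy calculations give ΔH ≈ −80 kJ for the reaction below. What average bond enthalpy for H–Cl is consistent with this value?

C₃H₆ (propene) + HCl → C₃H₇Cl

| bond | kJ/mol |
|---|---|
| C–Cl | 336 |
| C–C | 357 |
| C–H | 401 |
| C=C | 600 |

D(H–Cl) ≈ 414 kJ/mol

Let D be the H–Cl bond energy.
Σ(broken) = 1×357 + 6×401 + 1×600 + 1×D = 3363 + D
Σ(formed) = 2×357 + 1×336 + 7×401 = 3857
ΔH = Σ(broken) − Σ(formed) = (3363 + D) − (3857) = −494 + D
Setting this equal to −80 kJ gives D = 414 kJ/mol.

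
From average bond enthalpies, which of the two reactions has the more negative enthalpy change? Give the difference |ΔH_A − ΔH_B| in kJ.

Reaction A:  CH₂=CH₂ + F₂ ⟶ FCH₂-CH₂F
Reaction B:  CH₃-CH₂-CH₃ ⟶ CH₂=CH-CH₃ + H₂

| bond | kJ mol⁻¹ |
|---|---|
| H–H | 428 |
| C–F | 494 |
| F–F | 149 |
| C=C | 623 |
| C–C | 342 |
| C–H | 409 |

Reaction A, by 667 kJ

Reaction A:
  Bonds broken (reactants):
    C–H: 4 × 409 = 1636
    C=C: 1 × 623 = 623
    F–F: 1 × 149 = 149
    Σ(broken) = 2408 kJ
  Bonds formed (products):
    C–C: 1 × 342 = 342
    C–F: 2 × 494 = 988
    C–H: 4 × 409 = 1636
    Σ(formed) = 2966 kJ
  ΔH_A = 2408 − 2966 = −558 kJ
Reaction B:
  Bonds broken (reactants):
    C–C: 2 × 342 = 684
    C–H: 8 × 409 = 3272
    Σ(broken) = 3956 kJ
  Bonds formed (products):
    C–C: 1 × 342 = 342
    C–H: 6 × 409 = 2454
    C=C: 1 × 623 = 623
    H–H: 1 × 428 = 428
    Σ(formed) = 3847 kJ
  ΔH_B = 3956 − 3847 = +109 kJ
ΔH_A − ΔH_B = −667 kJ, so reaction A has the more negative ΔH; |ΔH_A − ΔH_B| = 667 kJ.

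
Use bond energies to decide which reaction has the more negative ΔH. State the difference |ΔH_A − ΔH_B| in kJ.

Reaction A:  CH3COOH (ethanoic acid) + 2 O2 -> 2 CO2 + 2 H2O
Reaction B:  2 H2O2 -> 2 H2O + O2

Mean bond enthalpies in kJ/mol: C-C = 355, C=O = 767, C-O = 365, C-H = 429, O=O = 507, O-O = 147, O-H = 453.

Reaction A, by 426 kJ

Reaction A:
  Bonds broken (reactants):
    C-C: 1 × 355 = 355
    C-H: 3 × 429 = 1287
    C-O: 1 × 365 = 365
    C=O: 1 × 767 = 767
    O-H: 1 × 453 = 453
    O=O: 2 × 507 = 1014
    Σ(broken) = 4241 kJ
  Bonds formed (products):
    C=O: 4 × 767 = 3068
    O-H: 4 × 453 = 1812
    Σ(formed) = 4880 kJ
  ΔH_A = 4241 − 4880 = −639 kJ
Reaction B:
  Bonds broken (reactants):
    O-H: 4 × 453 = 1812
    O-O: 2 × 147 = 294
    Σ(broken) = 2106 kJ
  Bonds formed (products):
    O-H: 4 × 453 = 1812
    O=O: 1 × 507 = 507
    Σ(formed) = 2319 kJ
  ΔH_B = 2106 − 2319 = −213 kJ
ΔH_A − ΔH_B = −426 kJ, so reaction A has the more negative ΔH; |ΔH_A − ΔH_B| = 426 kJ.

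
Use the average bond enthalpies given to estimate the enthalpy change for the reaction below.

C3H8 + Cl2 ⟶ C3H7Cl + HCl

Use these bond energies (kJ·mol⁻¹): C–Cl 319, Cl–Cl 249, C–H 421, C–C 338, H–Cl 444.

ΔH ≈ −93 kJ

Bonds broken (reactants):
  C–C: 2 × 338 = 676
  C–H: 8 × 421 = 3368
  Cl–Cl: 1 × 249 = 249
  Σ(broken) = 4293 kJ
Bonds formed (products):
  C–C: 2 × 338 = 676
  C–Cl: 1 × 319 = 319
  C–H: 7 × 421 = 2947
  H–Cl: 1 × 444 = 444
  Σ(formed) = 4386 kJ
ΔH = Σ(broken) − Σ(formed) = 4293 − 4386 = −93 kJ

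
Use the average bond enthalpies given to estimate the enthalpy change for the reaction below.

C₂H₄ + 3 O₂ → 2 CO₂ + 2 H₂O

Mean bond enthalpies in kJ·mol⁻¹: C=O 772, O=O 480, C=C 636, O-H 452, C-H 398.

ΔH ≈ −1228 kJ

Bonds broken (reactants):
  C-H: 4 × 398 = 1592
  C=C: 1 × 636 = 636
  O=O: 3 × 480 = 1440
  Σ(broken) = 3668 kJ
Bonds formed (products):
  C=O: 4 × 772 = 3088
  O-H: 4 × 452 = 1808
  Σ(formed) = 4896 kJ
ΔH = Σ(broken) − Σ(formed) = 3668 − 4896 = −1228 kJ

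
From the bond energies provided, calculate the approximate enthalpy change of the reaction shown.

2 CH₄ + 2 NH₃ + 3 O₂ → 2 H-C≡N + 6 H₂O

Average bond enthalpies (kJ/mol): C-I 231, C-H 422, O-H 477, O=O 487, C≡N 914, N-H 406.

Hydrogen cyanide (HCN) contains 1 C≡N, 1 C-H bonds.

ΔH ≈ −1123 kJ

Bonds broken (reactants):
  C-H: 8 × 422 = 3376
  N-H: 6 × 406 = 2436
  O=O: 3 × 487 = 1461
  Σ(broken) = 7273 kJ
Bonds formed (products):
  C≡N: 2 × 914 = 1828
  C-H: 2 × 422 = 844
  O-H: 12 × 477 = 5724
  Σ(formed) = 8396 kJ
ΔH = Σ(broken) − Σ(formed) = 7273 − 8396 = −1123 kJ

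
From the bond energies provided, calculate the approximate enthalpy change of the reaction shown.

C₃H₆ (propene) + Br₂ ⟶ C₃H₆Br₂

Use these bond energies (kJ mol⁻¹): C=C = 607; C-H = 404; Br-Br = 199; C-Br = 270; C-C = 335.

ΔH ≈ −69 kJ

Bonds broken (reactants):
  Br-Br: 1 × 199 = 199
  C-C: 1 × 335 = 335
  C-H: 6 × 404 = 2424
  C=C: 1 × 607 = 607
  Σ(broken) = 3565 kJ
Bonds formed (products):
  C-Br: 2 × 270 = 540
  C-C: 2 × 335 = 670
  C-H: 6 × 404 = 2424
  Σ(formed) = 3634 kJ
ΔH = Σ(broken) − Σ(formed) = 3565 − 3634 = −69 kJ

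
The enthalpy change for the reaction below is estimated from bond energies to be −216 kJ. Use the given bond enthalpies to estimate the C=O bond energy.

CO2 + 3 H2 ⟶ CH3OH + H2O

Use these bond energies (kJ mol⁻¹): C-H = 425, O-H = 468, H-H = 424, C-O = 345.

D(C=O) ≈ 768 kJ/mol

Let D be the C=O bond energy.
Σ(broken) = 2×D + 3×424 = 1272 + 2D
Σ(formed) = 3×425 + 1×345 + 3×468 = 3024
ΔH = Σ(broken) − Σ(formed) = (1272 + 2D) − (3024) = −1752 + 2D
Setting this equal to −216 kJ gives 2D = 1536, so D = 768 kJ/mol.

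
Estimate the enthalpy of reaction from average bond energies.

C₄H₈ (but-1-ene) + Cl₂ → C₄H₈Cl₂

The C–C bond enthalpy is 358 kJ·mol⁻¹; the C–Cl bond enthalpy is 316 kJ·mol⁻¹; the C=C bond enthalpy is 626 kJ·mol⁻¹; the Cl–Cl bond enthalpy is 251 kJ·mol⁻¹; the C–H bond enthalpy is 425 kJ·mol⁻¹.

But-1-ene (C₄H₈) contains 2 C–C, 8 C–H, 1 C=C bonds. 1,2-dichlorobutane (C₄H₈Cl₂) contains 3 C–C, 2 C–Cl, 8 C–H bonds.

ΔH ≈ −113 kJ

Bonds broken (reactants):
  C–C: 2 × 358 = 716
  C–H: 8 × 425 = 3400
  C=C: 1 × 626 = 626
  Cl–Cl: 1 × 251 = 251
  Σ(broken) = 4993 kJ
Bonds formed (products):
  C–C: 3 × 358 = 1074
  C–Cl: 2 × 316 = 632
  C–H: 8 × 425 = 3400
  Σ(formed) = 5106 kJ
ΔH = Σ(broken) − Σ(formed) = 4993 − 5106 = −113 kJ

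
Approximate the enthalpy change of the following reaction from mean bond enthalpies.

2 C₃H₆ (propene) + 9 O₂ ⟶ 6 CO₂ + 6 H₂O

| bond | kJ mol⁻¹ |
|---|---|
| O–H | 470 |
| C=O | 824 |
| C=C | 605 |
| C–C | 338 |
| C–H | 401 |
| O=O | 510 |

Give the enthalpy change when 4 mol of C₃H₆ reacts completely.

ΔH = −8480 kJ

Bonds broken (reactants):
  C–C: 2 × 338 = 676
  C–H: 12 × 401 = 4812
  C=C: 2 × 605 = 1210
  O=O: 9 × 510 = 4590
  Σ(broken) = 11288 kJ
Bonds formed (products):
  C=O: 12 × 824 = 9888
  O–H: 12 × 470 = 5640
  Σ(formed) = 15528 kJ
ΔH = Σ(broken) − Σ(formed) = 11288 − 15528 = −4240 kJ
For 2× the reaction as written: 2 × (−4240) = −8480 kJ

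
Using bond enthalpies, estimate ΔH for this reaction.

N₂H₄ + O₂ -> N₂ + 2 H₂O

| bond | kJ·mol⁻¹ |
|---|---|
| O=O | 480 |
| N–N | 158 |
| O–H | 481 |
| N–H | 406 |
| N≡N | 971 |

ΔH ≈ −633 kJ

Bonds broken (reactants):
  N–H: 4 × 406 = 1624
  N–N: 1 × 158 = 158
  O=O: 1 × 480 = 480
  Σ(broken) = 2262 kJ
Bonds formed (products):
  N≡N: 1 × 971 = 971
  O–H: 4 × 481 = 1924
  Σ(formed) = 2895 kJ
ΔH = Σ(broken) − Σ(formed) = 2262 − 2895 = −633 kJ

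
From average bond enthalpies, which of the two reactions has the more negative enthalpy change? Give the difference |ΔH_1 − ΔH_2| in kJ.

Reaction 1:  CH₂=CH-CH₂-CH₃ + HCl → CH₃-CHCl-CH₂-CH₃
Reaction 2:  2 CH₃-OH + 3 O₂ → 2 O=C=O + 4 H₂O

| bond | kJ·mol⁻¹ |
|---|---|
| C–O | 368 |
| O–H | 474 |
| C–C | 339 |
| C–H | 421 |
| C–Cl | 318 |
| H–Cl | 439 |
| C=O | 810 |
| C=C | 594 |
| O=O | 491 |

Reaction 1:
  Bonds broken (reactants):
    C–C: 2 × 339 = 678
    C–H: 8 × 421 = 3368
    C=C: 1 × 594 = 594
    H–Cl: 1 × 439 = 439
    Σ(broken) = 5079 kJ
  Bonds formed (products):
    C–C: 3 × 339 = 1017
    C–Cl: 1 × 318 = 318
    C–H: 9 × 421 = 3789
    Σ(formed) = 5124 kJ
  ΔH_1 = 5079 − 5124 = −45 kJ
Reaction 2:
  Bonds broken (reactants):
    C–H: 6 × 421 = 2526
    C–O: 2 × 368 = 736
    O–H: 2 × 474 = 948
    O=O: 3 × 491 = 1473
    Σ(broken) = 5683 kJ
  Bonds formed (products):
    C=O: 4 × 810 = 3240
    O–H: 8 × 474 = 3792
    Σ(formed) = 7032 kJ
  ΔH_2 = 5683 − 7032 = −1349 kJ
ΔH_1 − ΔH_2 = +1304 kJ, so reaction 2 has the more negative ΔH; |ΔH_1 − ΔH_2| = 1304 kJ.

Reaction 2, by 1304 kJ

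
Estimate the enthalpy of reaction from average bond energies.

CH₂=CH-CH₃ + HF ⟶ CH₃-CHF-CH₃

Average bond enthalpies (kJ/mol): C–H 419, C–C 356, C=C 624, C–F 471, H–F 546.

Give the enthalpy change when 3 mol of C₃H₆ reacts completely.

ΔH = −228 kJ

Bonds broken (reactants):
  C–C: 1 × 356 = 356
  C–H: 6 × 419 = 2514
  C=C: 1 × 624 = 624
  H–F: 1 × 546 = 546
  Σ(broken) = 4040 kJ
Bonds formed (products):
  C–C: 2 × 356 = 712
  C–F: 1 × 471 = 471
  C–H: 7 × 419 = 2933
  Σ(formed) = 4116 kJ
ΔH = Σ(broken) − Σ(formed) = 4040 − 4116 = −76 kJ
For 3× the reaction as written: 3 × (−76) = −228 kJ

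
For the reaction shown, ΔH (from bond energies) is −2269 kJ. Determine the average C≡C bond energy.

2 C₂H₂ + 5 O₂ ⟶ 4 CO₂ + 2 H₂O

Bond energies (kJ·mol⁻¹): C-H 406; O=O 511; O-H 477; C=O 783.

Let D be the C≡C bond energy.
Σ(broken) = 2×D + 4×406 + 5×511 = 4179 + 2D
Σ(formed) = 8×783 + 4×477 = 8172
ΔH = Σ(broken) − Σ(formed) = (4179 + 2D) − (8172) = −3993 + 2D
Setting this equal to −2269 kJ gives 2D = 1724, so D = 862 kJ/mol.

D(C≡C) ≈ 862 kJ/mol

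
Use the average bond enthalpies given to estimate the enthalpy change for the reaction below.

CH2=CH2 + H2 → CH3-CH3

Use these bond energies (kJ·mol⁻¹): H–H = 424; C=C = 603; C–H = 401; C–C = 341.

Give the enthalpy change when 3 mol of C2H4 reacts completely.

Bonds broken (reactants):
  C–H: 4 × 401 = 1604
  C=C: 1 × 603 = 603
  H–H: 1 × 424 = 424
  Σ(broken) = 2631 kJ
Bonds formed (products):
  C–C: 1 × 341 = 341
  C–H: 6 × 401 = 2406
  Σ(formed) = 2747 kJ
ΔH = Σ(broken) − Σ(formed) = 2631 − 2747 = −116 kJ
For 3× the reaction as written: 3 × (−116) = −348 kJ

ΔH = −348 kJ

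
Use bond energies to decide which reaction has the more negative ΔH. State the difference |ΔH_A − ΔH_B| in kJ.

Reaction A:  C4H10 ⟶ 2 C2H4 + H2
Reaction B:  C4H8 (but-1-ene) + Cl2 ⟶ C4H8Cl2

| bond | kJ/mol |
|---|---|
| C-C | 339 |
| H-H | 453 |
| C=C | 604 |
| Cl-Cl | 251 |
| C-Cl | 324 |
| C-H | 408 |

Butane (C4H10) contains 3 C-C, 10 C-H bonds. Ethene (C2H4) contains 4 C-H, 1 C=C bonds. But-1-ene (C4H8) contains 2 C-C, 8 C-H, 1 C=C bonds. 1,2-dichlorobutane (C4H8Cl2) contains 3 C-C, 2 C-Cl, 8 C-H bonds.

Reaction A:
  Bonds broken (reactants):
    C-C: 3 × 339 = 1017
    C-H: 10 × 408 = 4080
    Σ(broken) = 5097 kJ
  Bonds formed (products):
    C-H: 8 × 408 = 3264
    C=C: 2 × 604 = 1208
    H-H: 1 × 453 = 453
    Σ(formed) = 4925 kJ
  ΔH_A = 5097 − 4925 = +172 kJ
Reaction B:
  Bonds broken (reactants):
    C-C: 2 × 339 = 678
    C-H: 8 × 408 = 3264
    C=C: 1 × 604 = 604
    Cl-Cl: 1 × 251 = 251
    Σ(broken) = 4797 kJ
  Bonds formed (products):
    C-C: 3 × 339 = 1017
    C-Cl: 2 × 324 = 648
    C-H: 8 × 408 = 3264
    Σ(formed) = 4929 kJ
  ΔH_B = 4797 − 4929 = −132 kJ
ΔH_A − ΔH_B = +304 kJ, so reaction B has the more negative ΔH; |ΔH_A − ΔH_B| = 304 kJ.

Reaction B, by 304 kJ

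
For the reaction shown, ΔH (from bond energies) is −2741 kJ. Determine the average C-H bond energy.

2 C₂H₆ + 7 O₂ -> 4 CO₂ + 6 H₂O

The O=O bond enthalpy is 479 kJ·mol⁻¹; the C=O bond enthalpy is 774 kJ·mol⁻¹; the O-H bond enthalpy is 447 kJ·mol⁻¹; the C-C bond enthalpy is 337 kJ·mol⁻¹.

Let D be the C-H bond energy.
Σ(broken) = 2×337 + 12×D + 7×479 = 4027 + 12D
Σ(formed) = 8×774 + 12×447 = 11556
ΔH = Σ(broken) − Σ(formed) = (4027 + 12D) − (11556) = −7529 + 12D
Setting this equal to −2741 kJ gives 12D = 4788, so D = 399 kJ/mol.

D(C-H) ≈ 399 kJ/mol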